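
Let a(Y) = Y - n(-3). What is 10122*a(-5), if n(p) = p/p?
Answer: -60732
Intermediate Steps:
n(p) = 1
a(Y) = -1 + Y (a(Y) = Y - 1*1 = Y - 1 = -1 + Y)
10122*a(-5) = 10122*(-1 - 5) = 10122*(-6) = -60732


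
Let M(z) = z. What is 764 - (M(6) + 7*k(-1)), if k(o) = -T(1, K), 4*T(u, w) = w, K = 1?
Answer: 3039/4 ≈ 759.75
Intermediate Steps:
T(u, w) = w/4
k(o) = -¼ (k(o) = -1/4 = -1*¼ = -¼)
764 - (M(6) + 7*k(-1)) = 764 - (6 + 7*(-¼)) = 764 - (6 - 7/4) = 764 - 1*17/4 = 764 - 17/4 = 3039/4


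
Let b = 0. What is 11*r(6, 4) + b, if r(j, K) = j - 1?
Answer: 55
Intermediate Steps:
r(j, K) = -1 + j
11*r(6, 4) + b = 11*(-1 + 6) + 0 = 11*5 + 0 = 55 + 0 = 55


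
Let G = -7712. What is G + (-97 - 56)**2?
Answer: 15697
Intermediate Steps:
G + (-97 - 56)**2 = -7712 + (-97 - 56)**2 = -7712 + (-153)**2 = -7712 + 23409 = 15697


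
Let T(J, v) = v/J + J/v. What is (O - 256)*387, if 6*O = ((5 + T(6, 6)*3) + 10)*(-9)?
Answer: -222525/2 ≈ -1.1126e+5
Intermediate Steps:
T(J, v) = J/v + v/J
O = -63/2 (O = (((5 + (6/6 + 6/6)*3) + 10)*(-9))/6 = (((5 + (6*(1/6) + 6*(1/6))*3) + 10)*(-9))/6 = (((5 + (1 + 1)*3) + 10)*(-9))/6 = (((5 + 2*3) + 10)*(-9))/6 = (((5 + 6) + 10)*(-9))/6 = ((11 + 10)*(-9))/6 = (21*(-9))/6 = (1/6)*(-189) = -63/2 ≈ -31.500)
(O - 256)*387 = (-63/2 - 256)*387 = -575/2*387 = -222525/2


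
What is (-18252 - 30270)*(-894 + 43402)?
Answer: -2062573176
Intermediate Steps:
(-18252 - 30270)*(-894 + 43402) = -48522*42508 = -2062573176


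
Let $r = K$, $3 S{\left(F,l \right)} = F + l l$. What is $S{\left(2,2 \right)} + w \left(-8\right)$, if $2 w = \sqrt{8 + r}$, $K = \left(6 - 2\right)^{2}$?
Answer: $2 - 8 \sqrt{6} \approx -17.596$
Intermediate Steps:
$S{\left(F,l \right)} = \frac{F}{3} + \frac{l^{2}}{3}$ ($S{\left(F,l \right)} = \frac{F + l l}{3} = \frac{F + l^{2}}{3} = \frac{F}{3} + \frac{l^{2}}{3}$)
$K = 16$ ($K = 4^{2} = 16$)
$r = 16$
$w = \sqrt{6}$ ($w = \frac{\sqrt{8 + 16}}{2} = \frac{\sqrt{24}}{2} = \frac{2 \sqrt{6}}{2} = \sqrt{6} \approx 2.4495$)
$S{\left(2,2 \right)} + w \left(-8\right) = \left(\frac{1}{3} \cdot 2 + \frac{2^{2}}{3}\right) + \sqrt{6} \left(-8\right) = \left(\frac{2}{3} + \frac{1}{3} \cdot 4\right) - 8 \sqrt{6} = \left(\frac{2}{3} + \frac{4}{3}\right) - 8 \sqrt{6} = 2 - 8 \sqrt{6}$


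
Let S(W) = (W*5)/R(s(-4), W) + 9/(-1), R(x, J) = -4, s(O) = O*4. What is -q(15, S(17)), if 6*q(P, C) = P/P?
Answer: -1/6 ≈ -0.16667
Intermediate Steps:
s(O) = 4*O
S(W) = -9 - 5*W/4 (S(W) = (W*5)/(-4) + 9/(-1) = (5*W)*(-1/4) + 9*(-1) = -5*W/4 - 9 = -9 - 5*W/4)
q(P, C) = 1/6 (q(P, C) = (P/P)/6 = (1/6)*1 = 1/6)
-q(15, S(17)) = -1*1/6 = -1/6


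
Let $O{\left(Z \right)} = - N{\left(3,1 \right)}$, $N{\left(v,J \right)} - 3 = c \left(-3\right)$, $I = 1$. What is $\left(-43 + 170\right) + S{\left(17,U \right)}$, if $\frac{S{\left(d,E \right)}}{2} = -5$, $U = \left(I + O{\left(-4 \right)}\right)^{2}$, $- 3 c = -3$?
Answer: $117$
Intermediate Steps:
$c = 1$ ($c = \left(- \frac{1}{3}\right) \left(-3\right) = 1$)
$N{\left(v,J \right)} = 0$ ($N{\left(v,J \right)} = 3 + 1 \left(-3\right) = 3 - 3 = 0$)
$O{\left(Z \right)} = 0$ ($O{\left(Z \right)} = \left(-1\right) 0 = 0$)
$U = 1$ ($U = \left(1 + 0\right)^{2} = 1^{2} = 1$)
$S{\left(d,E \right)} = -10$ ($S{\left(d,E \right)} = 2 \left(-5\right) = -10$)
$\left(-43 + 170\right) + S{\left(17,U \right)} = \left(-43 + 170\right) - 10 = 127 - 10 = 117$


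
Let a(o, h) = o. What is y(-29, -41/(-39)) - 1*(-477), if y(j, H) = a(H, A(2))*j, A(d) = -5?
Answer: 17414/39 ≈ 446.51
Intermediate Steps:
y(j, H) = H*j
y(-29, -41/(-39)) - 1*(-477) = -41/(-39)*(-29) - 1*(-477) = -41*(-1/39)*(-29) + 477 = (41/39)*(-29) + 477 = -1189/39 + 477 = 17414/39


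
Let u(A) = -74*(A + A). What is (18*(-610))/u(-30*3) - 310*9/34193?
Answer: -73943/81622 ≈ -0.90592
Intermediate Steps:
u(A) = -148*A
(18*(-610))/u(-30*3) - 310*9/34193 = (18*(-610))/((-(-4440)*3)) - 310*9/34193 = -10980/((-148*(-90))) - 2790*1/34193 = -10980/13320 - 90/1103 = -10980*1/13320 - 90/1103 = -61/74 - 90/1103 = -73943/81622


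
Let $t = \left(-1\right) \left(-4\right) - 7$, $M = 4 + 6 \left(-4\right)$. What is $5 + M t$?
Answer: $65$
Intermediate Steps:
$M = -20$ ($M = 4 - 24 = -20$)
$t = -3$ ($t = 4 - 7 = -3$)
$5 + M t = 5 - -60 = 5 + 60 = 65$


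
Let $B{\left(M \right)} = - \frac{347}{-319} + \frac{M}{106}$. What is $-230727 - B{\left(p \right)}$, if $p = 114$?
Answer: $- \frac{3900937963}{16907} \approx -2.3073 \cdot 10^{5}$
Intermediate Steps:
$B{\left(M \right)} = \frac{347}{319} + \frac{M}{106}$ ($B{\left(M \right)} = \left(-347\right) \left(- \frac{1}{319}\right) + M \frac{1}{106} = \frac{347}{319} + \frac{M}{106}$)
$-230727 - B{\left(p \right)} = -230727 - \left(\frac{347}{319} + \frac{1}{106} \cdot 114\right) = -230727 - \left(\frac{347}{319} + \frac{57}{53}\right) = -230727 - \frac{36574}{16907} = - \frac{3900937963}{16907}$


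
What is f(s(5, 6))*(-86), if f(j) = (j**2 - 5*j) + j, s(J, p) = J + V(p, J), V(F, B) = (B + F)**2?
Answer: -1321992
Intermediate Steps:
s(J, p) = J + (J + p)**2
f(j) = j**2 - 4*j
f(s(5, 6))*(-86) = ((5 + (5 + 6)**2)*(-4 + (5 + (5 + 6)**2)))*(-86) = ((5 + 11**2)*(-4 + (5 + 11**2)))*(-86) = ((5 + 121)*(-4 + (5 + 121)))*(-86) = (126*(-4 + 126))*(-86) = (126*122)*(-86) = 15372*(-86) = -1321992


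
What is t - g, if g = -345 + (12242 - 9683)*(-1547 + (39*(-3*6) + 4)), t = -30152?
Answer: 5715148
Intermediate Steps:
g = -5745300 (g = -345 + 2559*(-1547 + (39*(-18) + 4)) = -345 + 2559*(-1547 + (-702 + 4)) = -345 + 2559*(-1547 - 698) = -345 + 2559*(-2245) = -345 - 5744955 = -5745300)
t - g = -30152 - 1*(-5745300) = -30152 + 5745300 = 5715148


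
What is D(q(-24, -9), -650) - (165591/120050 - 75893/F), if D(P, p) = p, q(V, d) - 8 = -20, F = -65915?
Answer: -1032707624583/1582619150 ≈ -652.53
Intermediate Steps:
q(V, d) = -12 (q(V, d) = 8 - 20 = -12)
D(q(-24, -9), -650) - (165591/120050 - 75893/F) = -650 - (165591/120050 - 75893/(-65915)) = -650 - (165591*(1/120050) - 75893*(-1/65915)) = -650 - (165591/120050 + 75893/65915) = -650 - 1*4005177083/1582619150 = -650 - 4005177083/1582619150 = -1032707624583/1582619150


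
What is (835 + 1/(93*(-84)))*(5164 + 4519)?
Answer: 63162392977/7812 ≈ 8.0853e+6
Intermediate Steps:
(835 + 1/(93*(-84)))*(5164 + 4519) = (835 + 1/(-7812))*9683 = (835 - 1/7812)*9683 = (6523019/7812)*9683 = 63162392977/7812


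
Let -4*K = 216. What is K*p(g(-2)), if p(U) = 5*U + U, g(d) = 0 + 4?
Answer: -1296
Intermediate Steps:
K = -54 (K = -¼*216 = -54)
g(d) = 4
p(U) = 6*U
K*p(g(-2)) = -324*4 = -54*24 = -1296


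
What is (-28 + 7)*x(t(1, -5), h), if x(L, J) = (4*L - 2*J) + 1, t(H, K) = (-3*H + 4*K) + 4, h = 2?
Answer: 1659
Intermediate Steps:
t(H, K) = 4 - 3*H + 4*K
x(L, J) = 1 - 2*J + 4*L (x(L, J) = (-2*J + 4*L) + 1 = 1 - 2*J + 4*L)
(-28 + 7)*x(t(1, -5), h) = (-28 + 7)*(1 - 2*2 + 4*(4 - 3*1 + 4*(-5))) = -21*(1 - 4 + 4*(4 - 3 - 20)) = -21*(1 - 4 + 4*(-19)) = -21*(1 - 4 - 76) = -21*(-79) = 1659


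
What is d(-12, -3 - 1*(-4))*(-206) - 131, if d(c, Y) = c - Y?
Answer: 2547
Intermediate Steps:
d(-12, -3 - 1*(-4))*(-206) - 131 = (-12 - (-3 - 1*(-4)))*(-206) - 131 = (-12 - (-3 + 4))*(-206) - 131 = (-12 - 1*1)*(-206) - 131 = (-12 - 1)*(-206) - 131 = -13*(-206) - 131 = 2678 - 131 = 2547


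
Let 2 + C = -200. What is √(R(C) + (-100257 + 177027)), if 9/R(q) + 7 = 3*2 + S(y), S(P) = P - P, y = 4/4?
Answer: 3*√8529 ≈ 277.06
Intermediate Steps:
C = -202 (C = -2 - 200 = -202)
y = 1 (y = 4*(¼) = 1)
S(P) = 0
R(q) = -9 (R(q) = 9/(-7 + (3*2 + 0)) = 9/(-7 + (6 + 0)) = 9/(-7 + 6) = 9/(-1) = 9*(-1) = -9)
√(R(C) + (-100257 + 177027)) = √(-9 + (-100257 + 177027)) = √(-9 + 76770) = √76761 = 3*√8529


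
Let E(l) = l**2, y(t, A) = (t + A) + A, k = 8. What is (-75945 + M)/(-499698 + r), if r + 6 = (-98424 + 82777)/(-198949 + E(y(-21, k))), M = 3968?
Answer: 14317952748/99403102849 ≈ 0.14404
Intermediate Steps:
y(t, A) = t + 2*A (y(t, A) = (A + t) + A = t + 2*A)
r = -1177897/198924 (r = -6 + (-98424 + 82777)/(-198949 + (-21 + 2*8)**2) = -6 - 15647/(-198949 + (-21 + 16)**2) = -6 - 15647/(-198949 + (-5)**2) = -6 - 15647/(-198949 + 25) = -6 - 15647/(-198924) = -6 - 15647*(-1/198924) = -6 + 15647/198924 = -1177897/198924 ≈ -5.9213)
(-75945 + M)/(-499698 + r) = (-75945 + 3968)/(-499698 - 1177897/198924) = -71977/(-99403102849/198924) = -71977*(-198924/99403102849) = 14317952748/99403102849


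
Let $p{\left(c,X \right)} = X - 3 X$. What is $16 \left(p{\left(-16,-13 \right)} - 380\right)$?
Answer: $-5664$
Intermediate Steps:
$p{\left(c,X \right)} = - 2 X$
$16 \left(p{\left(-16,-13 \right)} - 380\right) = 16 \left(\left(-2\right) \left(-13\right) - 380\right) = 16 \left(26 - 380\right) = 16 \left(-354\right) = -5664$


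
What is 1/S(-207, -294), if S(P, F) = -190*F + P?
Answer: 1/55653 ≈ 1.7968e-5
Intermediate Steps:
S(P, F) = P - 190*F
1/S(-207, -294) = 1/(-207 - 190*(-294)) = 1/(-207 + 55860) = 1/55653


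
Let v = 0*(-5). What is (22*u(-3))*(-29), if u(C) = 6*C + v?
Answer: 11484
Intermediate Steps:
v = 0
u(C) = 6*C (u(C) = 6*C + 0 = 6*C)
(22*u(-3))*(-29) = (22*(6*(-3)))*(-29) = (22*(-18))*(-29) = -396*(-29) = 11484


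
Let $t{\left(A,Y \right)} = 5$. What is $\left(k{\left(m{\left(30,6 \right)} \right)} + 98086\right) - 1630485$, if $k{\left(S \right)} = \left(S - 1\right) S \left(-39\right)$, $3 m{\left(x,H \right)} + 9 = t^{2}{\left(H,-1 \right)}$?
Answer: $- \frac{4599901}{3} \approx -1.5333 \cdot 10^{6}$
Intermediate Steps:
$m{\left(x,H \right)} = \frac{16}{3}$ ($m{\left(x,H \right)} = -3 + \frac{5^{2}}{3} = -3 + \frac{1}{3} \cdot 25 = -3 + \frac{25}{3} = \frac{16}{3}$)
$k{\left(S \right)} = - 39 S \left(-1 + S\right)$ ($k{\left(S \right)} = \left(-1 + S\right) S \left(-39\right) = S \left(-1 + S\right) \left(-39\right) = - 39 S \left(-1 + S\right)$)
$\left(k{\left(m{\left(30,6 \right)} \right)} + 98086\right) - 1630485 = \left(39 \cdot \frac{16}{3} \left(1 - \frac{16}{3}\right) + 98086\right) - 1630485 = \left(39 \cdot \frac{16}{3} \left(- \frac{13}{3}\right) + 98086\right) - 1630485 = \left(- \frac{2704}{3} + 98086\right) - 1630485 = \frac{291554}{3} - 1630485 = - \frac{4599901}{3}$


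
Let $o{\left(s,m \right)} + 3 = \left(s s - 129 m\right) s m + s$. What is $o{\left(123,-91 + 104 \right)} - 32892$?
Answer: $21476976$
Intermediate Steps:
$o{\left(s,m \right)} = -3 + s + m s \left(s^{2} - 129 m\right)$ ($o{\left(s,m \right)} = -3 + \left(\left(s s - 129 m\right) s m + s\right) = -3 + \left(\left(s^{2} - 129 m\right) s m + s\right) = -3 + \left(s \left(s^{2} - 129 m\right) m + s\right) = -3 + \left(m s \left(s^{2} - 129 m\right) + s\right) = -3 + \left(s + m s \left(s^{2} - 129 m\right)\right) = -3 + s + m s \left(s^{2} - 129 m\right)$)
$o{\left(123,-91 + 104 \right)} - 32892 = \left(-3 + 123 + \left(-91 + 104\right) 123^{3} - 15867 \left(-91 + 104\right)^{2}\right) - 32892 = \left(-3 + 123 + 13 \cdot 1860867 - 15867 \cdot 13^{2}\right) - 32892 = \left(-3 + 123 + 24191271 - 15867 \cdot 169\right) - 32892 = \left(-3 + 123 + 24191271 - 2681523\right) - 32892 = 21509868 - 32892 = 21476976$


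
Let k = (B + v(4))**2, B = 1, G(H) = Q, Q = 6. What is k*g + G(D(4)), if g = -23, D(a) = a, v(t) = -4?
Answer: -201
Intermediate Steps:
G(H) = 6
k = 9 (k = (1 - 4)**2 = (-3)**2 = 9)
k*g + G(D(4)) = 9*(-23) + 6 = -207 + 6 = -201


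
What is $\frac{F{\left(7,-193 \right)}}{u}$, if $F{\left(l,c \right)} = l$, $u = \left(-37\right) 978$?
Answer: $- \frac{7}{36186} \approx -0.00019345$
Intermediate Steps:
$u = -36186$
$\frac{F{\left(7,-193 \right)}}{u} = \frac{7}{-36186} = 7 \left(- \frac{1}{36186}\right) = - \frac{7}{36186}$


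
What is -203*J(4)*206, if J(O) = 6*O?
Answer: -1003632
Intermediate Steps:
-203*J(4)*206 = -1218*4*206 = -203*24*206 = -4872*206 = -1003632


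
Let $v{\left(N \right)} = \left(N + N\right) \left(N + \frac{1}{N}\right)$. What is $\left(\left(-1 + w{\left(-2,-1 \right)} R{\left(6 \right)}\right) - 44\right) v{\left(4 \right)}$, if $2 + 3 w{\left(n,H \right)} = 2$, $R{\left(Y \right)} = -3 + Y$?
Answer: $-1530$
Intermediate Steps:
$w{\left(n,H \right)} = 0$ ($w{\left(n,H \right)} = - \frac{2}{3} + \frac{1}{3} \cdot 2 = - \frac{2}{3} + \frac{2}{3} = 0$)
$v{\left(N \right)} = 2 N \left(N + \frac{1}{N}\right)$
$\left(\left(-1 + w{\left(-2,-1 \right)} R{\left(6 \right)}\right) - 44\right) v{\left(4 \right)} = \left(\left(-1 + 0 \left(-3 + 6\right)\right) - 44\right) \left(2 + 2 \cdot 4^{2}\right) = \left(\left(-1 + 0 \cdot 3\right) - 44\right) \left(2 + 2 \cdot 16\right) = \left(\left(-1 + 0\right) - 44\right) \left(2 + 32\right) = \left(-1 - 44\right) 34 = \left(-45\right) 34 = -1530$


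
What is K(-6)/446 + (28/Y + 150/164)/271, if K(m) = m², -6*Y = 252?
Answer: 1213591/14866518 ≈ 0.081632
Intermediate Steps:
Y = -42 (Y = -⅙*252 = -42)
K(-6)/446 + (28/Y + 150/164)/271 = (-6)²/446 + (28/(-42) + 150/164)/271 = 36*(1/446) + (28*(-1/42) + 150*(1/164))*(1/271) = 18/223 + (-⅔ + 75/82)*(1/271) = 18/223 + (61/246)*(1/271) = 18/223 + 61/66666 = 1213591/14866518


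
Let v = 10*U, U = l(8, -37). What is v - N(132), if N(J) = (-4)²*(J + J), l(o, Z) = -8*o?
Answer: -4864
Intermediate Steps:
U = -64 (U = -8*8 = -64)
v = -640 (v = 10*(-64) = -640)
N(J) = 32*J (N(J) = 16*(2*J) = 32*J)
v - N(132) = -640 - 32*132 = -640 - 1*4224 = -640 - 4224 = -4864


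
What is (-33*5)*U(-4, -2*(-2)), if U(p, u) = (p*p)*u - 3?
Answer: -10065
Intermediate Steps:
U(p, u) = -3 + u*p² (U(p, u) = p²*u - 3 = u*p² - 3 = -3 + u*p²)
(-33*5)*U(-4, -2*(-2)) = (-33*5)*(-3 - 2*(-2)*(-4)²) = -165*(-3 + 4*16) = -165*(-3 + 64) = -165*61 = -10065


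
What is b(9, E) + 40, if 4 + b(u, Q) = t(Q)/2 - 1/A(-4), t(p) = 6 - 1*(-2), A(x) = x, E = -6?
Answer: 161/4 ≈ 40.250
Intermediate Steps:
t(p) = 8 (t(p) = 6 + 2 = 8)
b(u, Q) = ¼ (b(u, Q) = -4 + (8/2 - 1/(-4)) = -4 + (8*(½) - 1*(-¼)) = -4 + (4 + ¼) = -4 + 17/4 = ¼)
b(9, E) + 40 = ¼ + 40 = 161/4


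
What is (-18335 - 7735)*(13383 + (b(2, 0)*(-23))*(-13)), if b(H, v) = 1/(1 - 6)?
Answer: -347335824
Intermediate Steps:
b(H, v) = -⅕ (b(H, v) = 1/(-5) = -⅕)
(-18335 - 7735)*(13383 + (b(2, 0)*(-23))*(-13)) = (-18335 - 7735)*(13383 - ⅕*(-23)*(-13)) = -26070*(13383 + (23/5)*(-13)) = -26070*(13383 - 299/5) = -26070*66616/5 = -347335824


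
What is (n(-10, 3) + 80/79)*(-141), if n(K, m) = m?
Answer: -44697/79 ≈ -565.79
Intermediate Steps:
(n(-10, 3) + 80/79)*(-141) = (3 + 80/79)*(-141) = (317/79)*(-141) = -44697/79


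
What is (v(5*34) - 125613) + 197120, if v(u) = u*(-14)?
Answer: 69127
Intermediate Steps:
v(u) = -14*u
(v(5*34) - 125613) + 197120 = (-70*34 - 125613) + 197120 = (-14*170 - 125613) + 197120 = (-2380 - 125613) + 197120 = -127993 + 197120 = 69127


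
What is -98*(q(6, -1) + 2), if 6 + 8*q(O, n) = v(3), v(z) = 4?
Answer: -343/2 ≈ -171.50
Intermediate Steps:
q(O, n) = -¼ (q(O, n) = -¾ + (⅛)*4 = -¾ + ½ = -¼)
-98*(q(6, -1) + 2) = -98*(-¼ + 2) = -98*7/4 = -343/2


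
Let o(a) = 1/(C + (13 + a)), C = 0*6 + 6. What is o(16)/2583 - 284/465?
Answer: -1711637/2802555 ≈ -0.61074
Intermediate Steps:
C = 6 (C = 0 + 6 = 6)
o(a) = 1/(19 + a) (o(a) = 1/(6 + (13 + a)) = 1/(19 + a))
o(16)/2583 - 284/465 = 1/((19 + 16)*2583) - 284/465 = (1/2583)/35 - 284*1/465 = (1/35)*(1/2583) - 284/465 = 1/90405 - 284/465 = -1711637/2802555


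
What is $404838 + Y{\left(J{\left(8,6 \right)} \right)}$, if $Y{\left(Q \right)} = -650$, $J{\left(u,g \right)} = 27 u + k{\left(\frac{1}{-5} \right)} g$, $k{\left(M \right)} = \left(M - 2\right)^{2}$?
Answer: $404188$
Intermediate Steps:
$k{\left(M \right)} = \left(-2 + M\right)^{2}$
$J{\left(u,g \right)} = 27 u + \frac{121 g}{25}$ ($J{\left(u,g \right)} = 27 u + \left(-2 + \frac{1}{-5}\right)^{2} g = 27 u + \left(-2 - \frac{1}{5}\right)^{2} g = 27 u + \left(- \frac{11}{5}\right)^{2} g = 27 u + \frac{121 g}{25}$)
$404838 + Y{\left(J{\left(8,6 \right)} \right)} = 404838 - 650 = 404188$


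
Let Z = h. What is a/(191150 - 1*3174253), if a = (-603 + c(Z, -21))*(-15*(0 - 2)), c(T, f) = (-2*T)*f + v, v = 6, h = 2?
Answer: 15390/2983103 ≈ 0.0051591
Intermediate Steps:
Z = 2
c(T, f) = 6 - 2*T*f (c(T, f) = (-2*T)*f + 6 = -2*T*f + 6 = 6 - 2*T*f)
a = -15390 (a = (-603 + (6 - 2*2*(-21)))*(-15*(0 - 2)) = (-603 + (6 + 84))*(-15*(-2)) = (-603 + 90)*30 = -513*30 = -15390)
a/(191150 - 1*3174253) = -15390/(191150 - 1*3174253) = -15390/(191150 - 3174253) = -15390/(-2983103) = -15390*(-1/2983103) = 15390/2983103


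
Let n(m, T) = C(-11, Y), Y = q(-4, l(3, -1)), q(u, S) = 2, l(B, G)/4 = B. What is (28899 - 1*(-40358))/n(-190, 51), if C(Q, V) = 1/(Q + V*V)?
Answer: -484799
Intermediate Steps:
l(B, G) = 4*B
Y = 2
C(Q, V) = 1/(Q + V**2)
n(m, T) = -1/7 (n(m, T) = 1/(-11 + 2**2) = 1/(-11 + 4) = 1/(-7) = -1/7)
(28899 - 1*(-40358))/n(-190, 51) = (28899 - 1*(-40358))/(-1/7) = (28899 + 40358)*(-7) = 69257*(-7) = -484799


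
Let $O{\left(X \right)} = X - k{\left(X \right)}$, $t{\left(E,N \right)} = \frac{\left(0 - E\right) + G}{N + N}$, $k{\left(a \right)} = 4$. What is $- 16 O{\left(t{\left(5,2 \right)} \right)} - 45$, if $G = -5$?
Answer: $59$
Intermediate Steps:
$t{\left(E,N \right)} = \frac{-5 - E}{2 N}$ ($t{\left(E,N \right)} = \frac{\left(0 - E\right) - 5}{N + N} = \frac{- E - 5}{2 N} = \left(-5 - E\right) \frac{1}{2 N} = \frac{-5 - E}{2 N}$)
$O{\left(X \right)} = -4 + X$ ($O{\left(X \right)} = X - 4 = -4 + X$)
$- 16 O{\left(t{\left(5,2 \right)} \right)} - 45 = - 16 \left(-4 + \frac{-5 - 5}{2 \cdot 2}\right) - 45 = - 16 \left(-4 + \frac{1}{2} \cdot \frac{1}{2} \left(-5 - 5\right)\right) - 45 = - 16 \left(-4 + \frac{1}{2} \cdot \frac{1}{2} \left(-10\right)\right) - 45 = - 16 \left(-4 - \frac{5}{2}\right) - 45 = \left(-16\right) \left(- \frac{13}{2}\right) - 45 = 104 - 45 = 59$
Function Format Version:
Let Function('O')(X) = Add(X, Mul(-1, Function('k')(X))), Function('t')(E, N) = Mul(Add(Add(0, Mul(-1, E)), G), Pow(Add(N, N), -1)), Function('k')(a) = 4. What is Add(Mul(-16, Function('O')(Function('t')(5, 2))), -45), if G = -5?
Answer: 59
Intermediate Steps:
Function('t')(E, N) = Mul(Rational(1, 2), Pow(N, -1), Add(-5, Mul(-1, E))) (Function('t')(E, N) = Mul(Add(Add(0, Mul(-1, E)), -5), Pow(Add(N, N), -1)) = Mul(Add(Mul(-1, E), -5), Pow(Mul(2, N), -1)) = Mul(Add(-5, Mul(-1, E)), Mul(Rational(1, 2), Pow(N, -1))) = Mul(Rational(1, 2), Pow(N, -1), Add(-5, Mul(-1, E))))
Function('O')(X) = Add(-4, X) (Function('O')(X) = Add(X, Mul(-1, 4)) = Add(X, -4) = Add(-4, X))
Add(Mul(-16, Function('O')(Function('t')(5, 2))), -45) = Add(Mul(-16, Add(-4, Mul(Rational(1, 2), Pow(2, -1), Add(-5, Mul(-1, 5))))), -45) = Add(Mul(-16, Add(-4, Mul(Rational(1, 2), Rational(1, 2), Add(-5, -5)))), -45) = Add(Mul(-16, Add(-4, Mul(Rational(1, 2), Rational(1, 2), -10))), -45) = Add(Mul(-16, Add(-4, Rational(-5, 2))), -45) = Add(Mul(-16, Rational(-13, 2)), -45) = Add(104, -45) = 59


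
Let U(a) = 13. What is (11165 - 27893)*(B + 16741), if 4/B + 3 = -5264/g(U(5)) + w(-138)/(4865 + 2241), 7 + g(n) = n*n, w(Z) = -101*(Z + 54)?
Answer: -2764366070264088/9871273 ≈ -2.8004e+8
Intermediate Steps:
w(Z) = -5454 - 101*Z (w(Z) = -101*(54 + Z) = -5454 - 101*Z)
g(n) = -7 + n² (g(n) = -7 + n*n = -7 + n²)
B = -1151172/9871273 (B = 4/(-3 + (-5264/(-7 + 13²) + (-5454 - 101*(-138))/(4865 + 2241))) = 4/(-3 + (-5264/(-7 + 169) + (-5454 + 13938)/7106)) = 4/(-3 + (-5264/162 + 8484*(1/7106))) = 4/(-3 + (-5264*1/162 + 4242/3553)) = 4/(-3 + (-2632/81 + 4242/3553)) = 4/(-3 - 9007894/287793) = 4/(-9871273/287793) = 4*(-287793/9871273) = -1151172/9871273 ≈ -0.11662)
(11165 - 27893)*(B + 16741) = (11165 - 27893)*(-1151172/9871273 + 16741) = -16728*165253830121/9871273 = -2764366070264088/9871273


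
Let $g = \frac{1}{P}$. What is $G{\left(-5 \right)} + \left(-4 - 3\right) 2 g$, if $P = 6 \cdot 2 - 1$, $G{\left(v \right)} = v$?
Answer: $- \frac{69}{11} \approx -6.2727$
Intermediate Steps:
$P = 11$ ($P = 12 - 1 = 11$)
$g = \frac{1}{11} \approx 0.090909$
$G{\left(-5 \right)} + \left(-4 - 3\right) 2 g = -5 + \left(-4 - 3\right) 2 \cdot \frac{1}{11} = -5 + \left(-7\right) 2 \cdot \frac{1}{11} = -5 - \frac{14}{11} = - \frac{69}{11}$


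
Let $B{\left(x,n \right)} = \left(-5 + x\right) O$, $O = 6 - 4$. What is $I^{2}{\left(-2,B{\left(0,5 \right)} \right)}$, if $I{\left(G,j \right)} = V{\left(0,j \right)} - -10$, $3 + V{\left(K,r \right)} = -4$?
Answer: $9$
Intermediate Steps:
$V{\left(K,r \right)} = -7$ ($V{\left(K,r \right)} = -3 - 4 = -7$)
$O = 2$ ($O = 6 - 4 = 2$)
$B{\left(x,n \right)} = -10 + 2 x$ ($B{\left(x,n \right)} = \left(-5 + x\right) 2 = -10 + 2 x$)
$I{\left(G,j \right)} = 3$ ($I{\left(G,j \right)} = -7 - -10 = -7 + 10 = 3$)
$I^{2}{\left(-2,B{\left(0,5 \right)} \right)} = 3^{2} = 9$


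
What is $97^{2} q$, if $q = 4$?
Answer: $37636$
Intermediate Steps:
$97^{2} q = 97^{2} \cdot 4 = 9409 \cdot 4 = 37636$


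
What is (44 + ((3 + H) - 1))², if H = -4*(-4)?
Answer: 3844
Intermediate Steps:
H = 16
(44 + ((3 + H) - 1))² = (44 + ((3 + 16) - 1))² = (44 + (19 - 1))² = (44 + 18)² = 62² = 3844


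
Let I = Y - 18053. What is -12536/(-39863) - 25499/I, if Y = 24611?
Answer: -934255549/261421554 ≈ -3.5737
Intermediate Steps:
I = 6558 (I = 24611 - 18053 = 6558)
-12536/(-39863) - 25499/I = -12536/(-39863) - 25499/6558 = -12536*(-1/39863) - 25499*1/6558 = 12536/39863 - 25499/6558 = -934255549/261421554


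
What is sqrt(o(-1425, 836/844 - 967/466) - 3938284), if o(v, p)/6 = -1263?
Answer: I*sqrt(3945862) ≈ 1986.4*I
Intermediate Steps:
o(v, p) = -7578 (o(v, p) = 6*(-1263) = -7578)
sqrt(o(-1425, 836/844 - 967/466) - 3938284) = sqrt(-7578 - 3938284) = sqrt(-3945862) = I*sqrt(3945862)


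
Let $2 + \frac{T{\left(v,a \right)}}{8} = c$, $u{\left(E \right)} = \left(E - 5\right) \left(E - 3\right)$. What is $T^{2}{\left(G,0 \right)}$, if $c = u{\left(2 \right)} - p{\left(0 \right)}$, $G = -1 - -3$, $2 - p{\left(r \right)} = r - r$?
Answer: $64$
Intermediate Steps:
$p{\left(r \right)} = 2$ ($p{\left(r \right)} = 2 - \left(r - r\right) = 2 - 0 = 2 + 0 = 2$)
$G = 2$ ($G = -1 + 3 = 2$)
$u{\left(E \right)} = \left(-5 + E\right) \left(-3 + E\right)$
$c = 1$ ($c = \left(15 + 2^{2} - 16\right) - 2 = \left(15 + 4 - 16\right) - 2 = 3 - 2 = 1$)
$T{\left(v,a \right)} = -8$ ($T{\left(v,a \right)} = -16 + 8 \cdot 1 = -16 + 8 = -8$)
$T^{2}{\left(G,0 \right)} = \left(-8\right)^{2} = 64$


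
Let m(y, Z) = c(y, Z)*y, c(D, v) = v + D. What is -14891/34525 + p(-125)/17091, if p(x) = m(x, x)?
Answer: 824404169/590066775 ≈ 1.3971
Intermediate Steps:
c(D, v) = D + v
m(y, Z) = y*(Z + y) (m(y, Z) = (y + Z)*y = (Z + y)*y = y*(Z + y))
p(x) = 2*x² (p(x) = x*(x + x) = x*(2*x) = 2*x²)
-14891/34525 + p(-125)/17091 = -14891/34525 + (2*(-125)²)/17091 = -14891*1/34525 + (2*15625)*(1/17091) = -14891/34525 + 31250*(1/17091) = -14891/34525 + 31250/17091 = 824404169/590066775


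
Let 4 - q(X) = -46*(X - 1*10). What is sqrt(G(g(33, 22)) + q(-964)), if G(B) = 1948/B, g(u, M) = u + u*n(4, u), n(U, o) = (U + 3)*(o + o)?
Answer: 2*I*sqrt(2614608378327)/15279 ≈ 211.66*I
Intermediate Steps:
q(X) = -456 + 46*X (q(X) = 4 - (-46)*(X - 1*10) = 4 - (-46)*(X - 10) = 4 - (-46)*(-10 + X) = 4 - (460 - 46*X) = 4 + (-460 + 46*X) = -456 + 46*X)
n(U, o) = 2*o*(3 + U) (n(U, o) = (3 + U)*(2*o) = 2*o*(3 + U))
g(u, M) = u + 14*u**2 (g(u, M) = u + u*(2*u*(3 + 4)) = u + u*(2*u*7) = u + u*(14*u) = u + 14*u**2)
sqrt(G(g(33, 22)) + q(-964)) = sqrt(1948/((33*(1 + 14*33))) + (-456 + 46*(-964))) = sqrt(1948/((33*(1 + 462))) + (-456 - 44344)) = sqrt(1948/((33*463)) - 44800) = sqrt(1948/15279 - 44800) = sqrt(-684497252/15279) = 2*I*sqrt(2614608378327)/15279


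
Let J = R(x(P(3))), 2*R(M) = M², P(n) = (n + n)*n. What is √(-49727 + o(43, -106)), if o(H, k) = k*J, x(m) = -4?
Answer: 85*I*√7 ≈ 224.89*I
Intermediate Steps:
P(n) = 2*n² (P(n) = (2*n)*n = 2*n²)
R(M) = M²/2
J = 8 (J = (½)*(-4)² = (½)*16 = 8)
o(H, k) = 8*k (o(H, k) = k*8 = 8*k)
√(-49727 + o(43, -106)) = √(-49727 + 8*(-106)) = √(-49727 - 848) = √(-50575) = 85*I*√7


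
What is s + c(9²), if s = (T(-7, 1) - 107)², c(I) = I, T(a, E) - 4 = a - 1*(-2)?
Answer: 11745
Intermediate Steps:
T(a, E) = 6 + a (T(a, E) = 4 + (a - 1*(-2)) = 4 + (a + 2) = 4 + (2 + a) = 6 + a)
s = 11664 (s = ((6 - 7) - 107)² = (-1 - 107)² = (-108)² = 11664)
s + c(9²) = 11664 + 9² = 11664 + 81 = 11745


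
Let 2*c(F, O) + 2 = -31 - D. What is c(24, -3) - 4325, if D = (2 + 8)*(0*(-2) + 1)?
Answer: -8693/2 ≈ -4346.5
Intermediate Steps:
D = 10 (D = 10*(0 + 1) = 10*1 = 10)
c(F, O) = -43/2 (c(F, O) = -1 + (-31 - 1*10)/2 = -1 + (-31 - 10)/2 = -1 + (½)*(-41) = -1 - 41/2 = -43/2)
c(24, -3) - 4325 = -43/2 - 4325 = -8693/2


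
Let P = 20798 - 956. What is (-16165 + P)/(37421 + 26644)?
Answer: 3677/64065 ≈ 0.057395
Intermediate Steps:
P = 19842
(-16165 + P)/(37421 + 26644) = (-16165 + 19842)/(37421 + 26644) = 3677/64065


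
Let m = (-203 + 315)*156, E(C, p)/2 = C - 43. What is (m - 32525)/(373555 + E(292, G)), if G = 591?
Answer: -15053/374053 ≈ -0.040243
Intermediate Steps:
E(C, p) = -86 + 2*C (E(C, p) = 2*(C - 43) = 2*(-43 + C) = -86 + 2*C)
m = 17472 (m = 112*156 = 17472)
(m - 32525)/(373555 + E(292, G)) = (17472 - 32525)/(373555 + (-86 + 2*292)) = -15053/(373555 + (-86 + 584)) = -15053/(373555 + 498) = -15053/374053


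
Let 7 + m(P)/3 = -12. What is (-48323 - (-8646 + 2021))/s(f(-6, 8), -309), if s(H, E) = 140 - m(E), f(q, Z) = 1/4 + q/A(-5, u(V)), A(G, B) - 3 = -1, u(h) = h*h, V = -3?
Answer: -41698/197 ≈ -211.67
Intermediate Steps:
m(P) = -57 (m(P) = -21 + 3*(-12) = -21 - 36 = -57)
u(h) = h**2
A(G, B) = 2 (A(G, B) = 3 - 1 = 2)
f(q, Z) = 1/4 + q/2
s(H, E) = 197 (s(H, E) = 140 - 1*(-57) = 140 + 57 = 197)
(-48323 - (-8646 + 2021))/s(f(-6, 8), -309) = (-48323 - (-8646 + 2021))/197 = (-48323 - 1*(-6625))*(1/197) = (-48323 + 6625)*(1/197) = -41698*1/197 = -41698/197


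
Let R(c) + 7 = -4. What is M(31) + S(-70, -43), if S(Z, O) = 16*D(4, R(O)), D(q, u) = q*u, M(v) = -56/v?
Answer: -21880/31 ≈ -705.81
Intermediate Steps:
R(c) = -11 (R(c) = -7 - 4 = -11)
S(Z, O) = -704 (S(Z, O) = 16*(4*(-11)) = 16*(-44) = -704)
M(31) + S(-70, -43) = -56/31 - 704 = -21880/31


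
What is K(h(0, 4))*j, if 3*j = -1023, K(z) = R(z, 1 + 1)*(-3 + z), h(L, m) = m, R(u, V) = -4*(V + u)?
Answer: 8184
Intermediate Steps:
R(u, V) = -4*V - 4*u
K(z) = (-8 - 4*z)*(-3 + z) (K(z) = (-4*(1 + 1) - 4*z)*(-3 + z) = (-4*2 - 4*z)*(-3 + z) = (-8 - 4*z)*(-3 + z))
j = -341 (j = (⅓)*(-1023) = -341)
K(h(0, 4))*j = (24 - 4*4² + 4*4)*(-341) = (24 - 4*16 + 16)*(-341) = (24 - 64 + 16)*(-341) = -24*(-341) = 8184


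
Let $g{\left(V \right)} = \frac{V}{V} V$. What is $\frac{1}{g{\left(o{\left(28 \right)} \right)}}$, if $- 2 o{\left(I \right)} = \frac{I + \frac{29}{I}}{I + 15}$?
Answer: $- \frac{2408}{813} \approx -2.9619$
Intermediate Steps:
$o{\left(I \right)} = - \frac{I + \frac{29}{I}}{2 \left(15 + I\right)}$ ($o{\left(I \right)} = - \frac{\left(I + \frac{29}{I}\right) \frac{1}{I + 15}}{2} = - \frac{\left(I + \frac{29}{I}\right) \frac{1}{15 + I}}{2} = - \frac{\frac{1}{15 + I} \left(I + \frac{29}{I}\right)}{2} = - \frac{I + \frac{29}{I}}{2 \left(15 + I\right)}$)
$g{\left(V \right)} = V$ ($g{\left(V \right)} = 1 V = V$)
$\frac{1}{g{\left(o{\left(28 \right)} \right)}} = \frac{1}{\frac{1}{2} \cdot \frac{1}{28} \frac{1}{15 + 28} \left(-29 - 28^{2}\right)} = \frac{1}{\frac{1}{2} \cdot \frac{1}{28} \cdot \frac{1}{43} \left(-29 - 784\right)} = \frac{1}{\frac{1}{2} \cdot \frac{1}{28} \cdot \frac{1}{43} \left(-813\right)} = \frac{1}{- \frac{813}{2408}} = - \frac{2408}{813}$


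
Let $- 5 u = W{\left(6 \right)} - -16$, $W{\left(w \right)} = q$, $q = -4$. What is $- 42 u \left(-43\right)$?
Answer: $- \frac{21672}{5} \approx -4334.4$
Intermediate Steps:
$W{\left(w \right)} = -4$
$u = - \frac{12}{5}$ ($u = - \frac{-4 - -16}{5} = - \frac{-4 + 16}{5} = \left(- \frac{1}{5}\right) 12 = - \frac{12}{5} \approx -2.4$)
$- 42 u \left(-43\right) = \left(-42\right) \left(- \frac{12}{5}\right) \left(-43\right) = \frac{504}{5} \left(-43\right) = - \frac{21672}{5}$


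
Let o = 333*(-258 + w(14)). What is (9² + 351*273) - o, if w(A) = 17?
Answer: 176157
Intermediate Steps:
o = -80253 (o = 333*(-258 + 17) = 333*(-241) = -80253)
(9² + 351*273) - o = (9² + 351*273) - 1*(-80253) = (81 + 95823) + 80253 = 95904 + 80253 = 176157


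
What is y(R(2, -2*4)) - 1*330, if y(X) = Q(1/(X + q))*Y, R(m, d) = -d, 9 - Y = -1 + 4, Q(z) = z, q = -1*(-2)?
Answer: -1647/5 ≈ -329.40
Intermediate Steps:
q = 2
Y = 6 (Y = 9 - (-1 + 4) = 9 - 1*3 = 9 - 3 = 6)
y(X) = 6/(2 + X) (y(X) = 6/(X + 2) = 6/(2 + X))
y(R(2, -2*4)) - 1*330 = 6/(2 - (-2)*4) - 1*330 = 6/(2 - 1*(-8)) - 330 = 6/(2 + 8) - 330 = 6/10 - 330 = 6*(⅒) - 330 = ⅗ - 330 = -1647/5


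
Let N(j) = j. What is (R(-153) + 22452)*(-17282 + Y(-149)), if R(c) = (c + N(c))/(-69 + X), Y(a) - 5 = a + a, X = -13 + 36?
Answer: -9078348675/23 ≈ -3.9471e+8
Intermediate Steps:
X = 23
Y(a) = 5 + 2*a (Y(a) = 5 + (a + a) = 5 + 2*a)
R(c) = -c/23 (R(c) = (c + c)/(-69 + 23) = (2*c)/(-46) = (2*c)*(-1/46) = -c/23)
(R(-153) + 22452)*(-17282 + Y(-149)) = (-1/23*(-153) + 22452)*(-17282 + (5 + 2*(-149))) = (153/23 + 22452)*(-17282 + (5 - 298)) = 516549*(-17282 - 293)/23 = (516549/23)*(-17575) = -9078348675/23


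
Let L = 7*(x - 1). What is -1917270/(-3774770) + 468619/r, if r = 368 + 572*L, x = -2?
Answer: -174660425075/4395342188 ≈ -39.738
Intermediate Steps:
L = -21 (L = 7*(-2 - 1) = 7*(-3) = -21)
r = -11644 (r = 368 + 572*(-21) = 368 - 12012 = -11644)
-1917270/(-3774770) + 468619/r = -1917270/(-3774770) + 468619/(-11644) = -1917270*(-1/3774770) + 468619*(-1/11644) = 191727/377477 - 468619/11644 = -174660425075/4395342188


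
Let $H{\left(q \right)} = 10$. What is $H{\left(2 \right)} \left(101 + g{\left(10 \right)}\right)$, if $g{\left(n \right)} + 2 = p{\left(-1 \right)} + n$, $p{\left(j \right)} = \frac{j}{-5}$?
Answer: $1092$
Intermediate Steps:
$p{\left(j \right)} = - \frac{j}{5}$ ($p{\left(j \right)} = j \left(- \frac{1}{5}\right) = - \frac{j}{5}$)
$g{\left(n \right)} = - \frac{9}{5} + n$ ($g{\left(n \right)} = -2 + \left(\left(- \frac{1}{5}\right) \left(-1\right) + n\right) = -2 + \left(\frac{1}{5} + n\right) = - \frac{9}{5} + n$)
$H{\left(2 \right)} \left(101 + g{\left(10 \right)}\right) = 10 \left(101 + \left(- \frac{9}{5} + 10\right)\right) = 10 \left(101 + \frac{41}{5}\right) = 10 \cdot \frac{546}{5} = 1092$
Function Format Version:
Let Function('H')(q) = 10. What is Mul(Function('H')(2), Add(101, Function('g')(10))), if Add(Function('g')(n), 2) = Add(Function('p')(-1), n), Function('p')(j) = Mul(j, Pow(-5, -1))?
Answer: 1092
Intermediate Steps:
Function('p')(j) = Mul(Rational(-1, 5), j) (Function('p')(j) = Mul(j, Rational(-1, 5)) = Mul(Rational(-1, 5), j))
Function('g')(n) = Add(Rational(-9, 5), n) (Function('g')(n) = Add(-2, Add(Mul(Rational(-1, 5), -1), n)) = Add(-2, Add(Rational(1, 5), n)) = Add(Rational(-9, 5), n))
Mul(Function('H')(2), Add(101, Function('g')(10))) = Mul(10, Add(101, Add(Rational(-9, 5), 10))) = Mul(10, Add(101, Rational(41, 5))) = Mul(10, Rational(546, 5)) = 1092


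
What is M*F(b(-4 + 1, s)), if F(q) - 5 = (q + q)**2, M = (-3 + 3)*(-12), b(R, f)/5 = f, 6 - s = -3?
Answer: 0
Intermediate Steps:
s = 9 (s = 6 - 1*(-3) = 6 + 3 = 9)
b(R, f) = 5*f
M = 0 (M = 0*(-12) = 0)
F(q) = 5 + 4*q**2 (F(q) = 5 + (q + q)**2 = 5 + (2*q)**2 = 5 + 4*q**2)
M*F(b(-4 + 1, s)) = 0*(5 + 4*(5*9)**2) = 0*(5 + 4*45**2) = 0*(5 + 4*2025) = 0*(5 + 8100) = 0*8105 = 0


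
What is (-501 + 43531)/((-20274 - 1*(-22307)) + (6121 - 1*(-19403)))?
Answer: 43030/27557 ≈ 1.5615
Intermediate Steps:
(-501 + 43531)/((-20274 - 1*(-22307)) + (6121 - 1*(-19403))) = 43030/((-20274 + 22307) + (6121 + 19403)) = 43030/(2033 + 25524) = 43030/27557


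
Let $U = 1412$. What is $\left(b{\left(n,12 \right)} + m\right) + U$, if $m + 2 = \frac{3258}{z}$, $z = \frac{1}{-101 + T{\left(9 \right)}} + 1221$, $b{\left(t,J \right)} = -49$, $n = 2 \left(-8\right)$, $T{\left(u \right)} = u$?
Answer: $\frac{153182227}{112331} \approx 1363.7$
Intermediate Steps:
$n = -16$
$z = \frac{112331}{92}$ ($z = \frac{1}{-101 + 9} + 1221 = \frac{1}{-92} + 1221 = - \frac{1}{92} + 1221 = \frac{112331}{92} \approx 1221.0$)
$m = \frac{75074}{112331}$ ($m = -2 + \frac{3258}{\frac{112331}{92}} = -2 + 3258 \cdot \frac{92}{112331} = -2 + \frac{299736}{112331} = \frac{75074}{112331} \approx 0.66833$)
$\left(b{\left(n,12 \right)} + m\right) + U = \left(-49 + \frac{75074}{112331}\right) + 1412 = - \frac{5429145}{112331} + 1412 = \frac{153182227}{112331}$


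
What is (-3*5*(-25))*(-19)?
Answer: -7125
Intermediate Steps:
(-3*5*(-25))*(-19) = -15*(-25)*(-19) = 375*(-19) = -7125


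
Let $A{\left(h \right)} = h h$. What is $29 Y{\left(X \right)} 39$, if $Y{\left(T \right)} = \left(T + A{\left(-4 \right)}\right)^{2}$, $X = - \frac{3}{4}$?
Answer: $\frac{4208451}{16} \approx 2.6303 \cdot 10^{5}$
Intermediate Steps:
$A{\left(h \right)} = h^{2}$
$X = - \frac{3}{4}$ ($X = \left(-3\right) \frac{1}{4} = - \frac{3}{4} \approx -0.75$)
$Y{\left(T \right)} = \left(16 + T\right)^{2}$ ($Y{\left(T \right)} = \left(T + \left(-4\right)^{2}\right)^{2} = \left(T + 16\right)^{2} = \left(16 + T\right)^{2}$)
$29 Y{\left(X \right)} 39 = 29 \left(16 - \frac{3}{4}\right)^{2} \cdot 39 = 29 \left(\frac{61}{4}\right)^{2} \cdot 39 = 29 \cdot \frac{3721}{16} \cdot 39 = \frac{107909}{16} \cdot 39 = \frac{4208451}{16}$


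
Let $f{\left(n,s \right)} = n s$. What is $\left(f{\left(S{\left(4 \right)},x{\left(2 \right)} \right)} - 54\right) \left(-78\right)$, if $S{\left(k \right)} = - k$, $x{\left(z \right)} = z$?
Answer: $4836$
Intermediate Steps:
$\left(f{\left(S{\left(4 \right)},x{\left(2 \right)} \right)} - 54\right) \left(-78\right) = \left(\left(-1\right) 4 \cdot 2 - 54\right) \left(-78\right) = \left(\left(-4\right) 2 - 54\right) \left(-78\right) = \left(-8 - 54\right) \left(-78\right) = \left(-62\right) \left(-78\right) = 4836$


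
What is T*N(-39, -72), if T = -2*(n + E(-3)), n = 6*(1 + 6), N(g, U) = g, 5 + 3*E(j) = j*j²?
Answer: 2444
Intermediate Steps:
E(j) = -5/3 + j³/3 (E(j) = -5/3 + (j*j²)/3 = -5/3 + j³/3)
n = 42 (n = 6*7 = 42)
T = -188/3 (T = -2*(42 + (-5/3 + (⅓)*(-3)³)) = -2*(42 + (-5/3 + (⅓)*(-27))) = -2*(42 + (-5/3 - 9)) = -2*(42 - 32/3) = -2*94/3 = -188/3 ≈ -62.667)
T*N(-39, -72) = -188/3*(-39) = 2444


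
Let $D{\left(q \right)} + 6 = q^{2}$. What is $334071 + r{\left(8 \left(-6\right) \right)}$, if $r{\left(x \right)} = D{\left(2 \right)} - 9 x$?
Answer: $334501$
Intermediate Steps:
$D{\left(q \right)} = -6 + q^{2}$
$r{\left(x \right)} = -2 - 9 x$ ($r{\left(x \right)} = \left(-6 + 2^{2}\right) - 9 x = \left(-6 + 4\right) - 9 x = -2 - 9 x$)
$334071 + r{\left(8 \left(-6\right) \right)} = 334071 - \left(2 + 9 \cdot 8 \left(-6\right)\right) = 334071 - -430 = 334071 + \left(-2 + 432\right) = 334071 + 430 = 334501$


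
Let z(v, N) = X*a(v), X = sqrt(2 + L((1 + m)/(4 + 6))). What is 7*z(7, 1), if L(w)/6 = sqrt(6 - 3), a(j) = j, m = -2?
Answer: 49*sqrt(2 + 6*sqrt(3)) ≈ 172.49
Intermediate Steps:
L(w) = 6*sqrt(3) (L(w) = 6*sqrt(6 - 3) = 6*sqrt(3))
X = sqrt(2 + 6*sqrt(3)) ≈ 3.5203
z(v, N) = v*sqrt(2 + 6*sqrt(3)) (z(v, N) = sqrt(2 + 6*sqrt(3))*v = v*sqrt(2 + 6*sqrt(3)))
7*z(7, 1) = 7*(7*sqrt(2 + 6*sqrt(3))) = 49*sqrt(2 + 6*sqrt(3))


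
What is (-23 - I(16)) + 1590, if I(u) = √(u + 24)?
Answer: 1567 - 2*√10 ≈ 1560.7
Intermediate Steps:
I(u) = √(24 + u)
(-23 - I(16)) + 1590 = (-23 - √(24 + 16)) + 1590 = (-23 - √40) + 1590 = (-23 - 2*√10) + 1590 = 1567 - 2*√10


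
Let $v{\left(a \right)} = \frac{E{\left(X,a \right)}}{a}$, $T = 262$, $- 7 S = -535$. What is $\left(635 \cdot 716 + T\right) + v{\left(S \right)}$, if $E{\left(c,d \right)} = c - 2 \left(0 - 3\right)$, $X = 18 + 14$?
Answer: $\frac{243383536}{535} \approx 4.5492 \cdot 10^{5}$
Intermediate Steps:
$S = \frac{535}{7}$ ($S = \left(- \frac{1}{7}\right) \left(-535\right) = \frac{535}{7} \approx 76.429$)
$X = 32$
$E{\left(c,d \right)} = 6 + c$ ($E{\left(c,d \right)} = c - 2 \left(0 - 3\right) = c - -6 = c + 6 = 6 + c$)
$v{\left(a \right)} = \frac{38}{a}$ ($v{\left(a \right)} = \frac{6 + 32}{a} = \frac{38}{a}$)
$\left(635 \cdot 716 + T\right) + v{\left(S \right)} = \left(635 \cdot 716 + 262\right) + \frac{38}{\frac{535}{7}} = \left(454660 + 262\right) + 38 \cdot \frac{7}{535} = 454922 + \frac{266}{535} = \frac{243383536}{535}$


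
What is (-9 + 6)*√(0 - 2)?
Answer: -3*I*√2 ≈ -4.2426*I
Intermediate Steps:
(-9 + 6)*√(0 - 2) = -3*I*√2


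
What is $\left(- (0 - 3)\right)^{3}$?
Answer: $27$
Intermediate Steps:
$\left(- (0 - 3)\right)^{3} = \left(\left(-1\right) \left(-3\right)\right)^{3} = 3^{3} = 27$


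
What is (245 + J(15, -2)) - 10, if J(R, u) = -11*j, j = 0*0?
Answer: 235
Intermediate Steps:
j = 0
J(R, u) = 0 (J(R, u) = -11*0 = 0)
(245 + J(15, -2)) - 10 = (245 + 0) - 10 = 245 - 10 = 235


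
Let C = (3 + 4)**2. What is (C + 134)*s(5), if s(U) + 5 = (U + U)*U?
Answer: 8235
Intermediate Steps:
s(U) = -5 + 2*U**2 (s(U) = -5 + (U + U)*U = -5 + (2*U)*U = -5 + 2*U**2)
C = 49 (C = 7**2 = 49)
(C + 134)*s(5) = (49 + 134)*(-5 + 2*5**2) = 183*(-5 + 2*25) = 183*(-5 + 50) = 183*45 = 8235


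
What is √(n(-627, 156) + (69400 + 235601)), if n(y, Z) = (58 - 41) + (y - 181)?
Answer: √304210 ≈ 551.55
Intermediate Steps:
n(y, Z) = -164 + y (n(y, Z) = 17 + (-181 + y) = -164 + y)
√(n(-627, 156) + (69400 + 235601)) = √((-164 - 627) + (69400 + 235601)) = √(-791 + 305001) = √304210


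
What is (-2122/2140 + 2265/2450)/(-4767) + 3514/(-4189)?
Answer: -439126335719/523486365045 ≈ -0.83885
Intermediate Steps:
(-2122/2140 + 2265/2450)/(-4767) + 3514/(-4189) = (-2122*1/2140 + 2265*(1/2450))*(-1/4767) + 3514*(-1/4189) = (-1061/1070 + 453/490)*(-1/4767) - 3514/4189 = -1759/26215*(-1/4767) - 3514/4189 = 1759/124966905 - 3514/4189 = -439126335719/523486365045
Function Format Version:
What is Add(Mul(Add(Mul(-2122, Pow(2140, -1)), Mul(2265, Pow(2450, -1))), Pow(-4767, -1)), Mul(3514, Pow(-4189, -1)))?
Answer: Rational(-439126335719, 523486365045) ≈ -0.83885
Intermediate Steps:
Add(Mul(Add(Mul(-2122, Pow(2140, -1)), Mul(2265, Pow(2450, -1))), Pow(-4767, -1)), Mul(3514, Pow(-4189, -1))) = Add(Mul(Add(Mul(-2122, Rational(1, 2140)), Mul(2265, Rational(1, 2450))), Rational(-1, 4767)), Mul(3514, Rational(-1, 4189))) = Add(Mul(Add(Rational(-1061, 1070), Rational(453, 490)), Rational(-1, 4767)), Rational(-3514, 4189)) = Add(Mul(Rational(-1759, 26215), Rational(-1, 4767)), Rational(-3514, 4189)) = Add(Rational(1759, 124966905), Rational(-3514, 4189)) = Rational(-439126335719, 523486365045)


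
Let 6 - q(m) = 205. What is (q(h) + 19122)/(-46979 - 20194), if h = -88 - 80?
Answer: -18923/67173 ≈ -0.28171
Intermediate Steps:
h = -168
q(m) = -199 (q(m) = 6 - 1*205 = 6 - 205 = -199)
(q(h) + 19122)/(-46979 - 20194) = (-199 + 19122)/(-46979 - 20194) = 18923/(-67173) = 18923*(-1/67173) = -18923/67173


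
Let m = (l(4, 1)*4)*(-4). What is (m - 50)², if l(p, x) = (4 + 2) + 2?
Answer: 31684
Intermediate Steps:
l(p, x) = 8 (l(p, x) = 6 + 2 = 8)
m = -128 (m = (8*4)*(-4) = 32*(-4) = -128)
(m - 50)² = (-128 - 50)² = (-178)² = 31684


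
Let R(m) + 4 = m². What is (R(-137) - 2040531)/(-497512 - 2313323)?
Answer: 673922/936945 ≈ 0.71928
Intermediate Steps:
R(m) = -4 + m²
(R(-137) - 2040531)/(-497512 - 2313323) = ((-4 + (-137)²) - 2040531)/(-497512 - 2313323) = ((-4 + 18769) - 2040531)/(-2810835) = (18765 - 2040531)*(-1/2810835) = -2021766*(-1/2810835) = 673922/936945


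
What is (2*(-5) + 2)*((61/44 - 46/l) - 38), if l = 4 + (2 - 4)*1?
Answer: 5246/11 ≈ 476.91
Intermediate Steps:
l = 2 (l = 4 - 2*1 = 4 - 2 = 2)
(2*(-5) + 2)*((61/44 - 46/l) - 38) = (2*(-5) + 2)*((61/44 - 46/2) - 38) = (-10 + 2)*((61*(1/44) - 46*½) - 38) = -8*((61/44 - 23) - 38) = -8*(-951/44 - 38) = -8*(-2623/44) = 5246/11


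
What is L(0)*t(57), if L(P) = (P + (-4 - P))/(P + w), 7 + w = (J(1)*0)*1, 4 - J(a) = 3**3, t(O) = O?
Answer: 228/7 ≈ 32.571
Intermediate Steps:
J(a) = -23 (J(a) = 4 - 1*3**3 = 4 - 1*27 = 4 - 27 = -23)
w = -7 (w = -7 - 23*0*1 = -7 + 0*1 = -7 + 0 = -7)
L(P) = -4/(-7 + P) (L(P) = (P + (-4 - P))/(P - 7) = -4/(-7 + P))
L(0)*t(57) = -4/(-7 + 0)*57 = -4/(-7)*57 = -4*(-1/7)*57 = (4/7)*57 = 228/7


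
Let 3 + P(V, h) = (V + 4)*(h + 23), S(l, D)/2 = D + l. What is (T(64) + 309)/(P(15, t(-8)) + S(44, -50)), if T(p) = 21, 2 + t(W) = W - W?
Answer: 55/64 ≈ 0.85938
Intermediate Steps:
t(W) = -2 (t(W) = -2 + (W - W) = -2 + 0 = -2)
S(l, D) = 2*D + 2*l (S(l, D) = 2*(D + l) = 2*D + 2*l)
P(V, h) = -3 + (4 + V)*(23 + h) (P(V, h) = -3 + (V + 4)*(h + 23) = -3 + (4 + V)*(23 + h))
(T(64) + 309)/(P(15, t(-8)) + S(44, -50)) = (21 + 309)/((89 + 4*(-2) + 23*15 + 15*(-2)) + (2*(-50) + 2*44)) = 330/((89 - 8 + 345 - 30) + (-100 + 88)) = 330/(396 - 12) = 330/384 = 330*(1/384) = 55/64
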